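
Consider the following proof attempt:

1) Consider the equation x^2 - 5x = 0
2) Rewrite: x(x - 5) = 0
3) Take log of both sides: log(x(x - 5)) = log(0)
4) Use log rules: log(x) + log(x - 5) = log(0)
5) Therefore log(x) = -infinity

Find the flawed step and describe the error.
Step 3: Take log of both sides: log(x(x - 5)) = log(0)

Step 3 takes the logarithm of both sides, resulting in log(0) on the right side. The logarithm is only defined for positive numbers; log(0) is undefined (approaches negative infinity). This operation is invalid.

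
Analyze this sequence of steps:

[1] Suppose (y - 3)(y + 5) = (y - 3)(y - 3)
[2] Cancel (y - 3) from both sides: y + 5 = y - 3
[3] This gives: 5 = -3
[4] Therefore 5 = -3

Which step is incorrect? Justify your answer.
Step 2: Cancel (y - 3) from both sides: y + 5 = y - 3

Step 2 cancels (y - 3) from both sides. This is only valid if (y - 3) ≠ 0, i.e., y ≠ 3. When y = 3, both sides equal zero regardless of the other factors. The correct approach requires considering y = 3 as a separate case.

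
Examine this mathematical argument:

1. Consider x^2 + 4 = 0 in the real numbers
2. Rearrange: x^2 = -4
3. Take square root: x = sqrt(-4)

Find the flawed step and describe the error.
Step 3: Take square root: x = sqrt(-4)

Step 3 takes the square root of -4, which is negative. In the real number system, the square root of a negative number is undefined. The equation x^2 + 4 = 0 has no real solutions. Square roots of negative numbers only exist in the complex numbers.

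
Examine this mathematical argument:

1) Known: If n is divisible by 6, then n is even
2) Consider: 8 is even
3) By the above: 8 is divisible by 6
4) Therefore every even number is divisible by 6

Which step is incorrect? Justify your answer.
Step 3: By the above: 8 is divisible by 6

Step 3 commits the fallacy of affirming the consequent. The known fact 'divisible by 6 → even' does NOT imply 'even → divisible by 6'. That would be the converse, which is false. For example, 8 is even but 8 ÷ 6 = 1.33, which is not an integer.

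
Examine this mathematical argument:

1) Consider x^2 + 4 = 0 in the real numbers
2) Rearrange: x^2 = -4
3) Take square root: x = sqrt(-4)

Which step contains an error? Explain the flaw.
Step 3: Take square root: x = sqrt(-4)

Step 3 takes the square root of -4, which is negative. In the real number system, the square root of a negative number is undefined. The equation x^2 + 4 = 0 has no real solutions. Square roots of negative numbers only exist in the complex numbers.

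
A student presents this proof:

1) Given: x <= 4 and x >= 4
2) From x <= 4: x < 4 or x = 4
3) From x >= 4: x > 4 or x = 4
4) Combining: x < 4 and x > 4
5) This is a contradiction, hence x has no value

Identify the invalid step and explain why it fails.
Step 4: Combining: x < 4 and x > 4

Step 4 incorrectly combines the conditions. From x <= 4 and x >= 4, the intersection is x = 4. The error treats the 'or' cases as 'and' requirements. The correct conclusion is that x = 4 is the unique solution, not that no solution exists.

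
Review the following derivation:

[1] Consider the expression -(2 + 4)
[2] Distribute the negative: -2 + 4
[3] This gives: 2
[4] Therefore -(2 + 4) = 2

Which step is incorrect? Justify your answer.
Step 2: Distribute the negative: -2 + 4

Step 2 incorrectly distributes the negative sign. The correct distribution is -(2 + 4) = -2 - 4 = -6. The negative must be applied to both terms, not just the first. The error treats -(2 + 4) as -2 + 4, which equals 2 instead of -6.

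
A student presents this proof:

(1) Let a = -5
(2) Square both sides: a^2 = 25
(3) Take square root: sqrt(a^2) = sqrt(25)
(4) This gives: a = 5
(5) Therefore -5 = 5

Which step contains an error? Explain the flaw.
Step 4: This gives: a = 5

Step 4 incorrectly states that sqrt(a^2) = a. The correct identity is sqrt(a^2) = |a|. Since a = -5 < 0, we have sqrt(a^2) = |-5| = 5, not a = -5.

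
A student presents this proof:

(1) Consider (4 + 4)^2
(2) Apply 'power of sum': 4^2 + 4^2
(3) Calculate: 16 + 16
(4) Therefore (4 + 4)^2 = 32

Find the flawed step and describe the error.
Step 2: Apply 'power of sum': 4^2 + 4^2

Step 2 incorrectly applies a non-existent rule '(a+b)^n = a^n + b^n'. This is false in general. The correct expansion uses the binomial theorem. The actual value is (4 + 4)^2 = 8^2 = 64, not 32.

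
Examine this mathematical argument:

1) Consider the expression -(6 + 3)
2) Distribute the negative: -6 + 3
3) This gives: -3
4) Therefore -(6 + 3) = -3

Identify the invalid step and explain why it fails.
Step 2: Distribute the negative: -6 + 3

Step 2 incorrectly distributes the negative sign. The correct distribution is -(6 + 3) = -6 - 3 = -9. The negative must be applied to both terms, not just the first. The error treats -(6 + 3) as -6 + 3, which equals -3 instead of -9.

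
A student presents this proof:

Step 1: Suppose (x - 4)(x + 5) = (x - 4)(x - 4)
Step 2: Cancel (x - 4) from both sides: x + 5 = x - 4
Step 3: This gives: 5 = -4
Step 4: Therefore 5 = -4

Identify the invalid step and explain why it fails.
Step 2: Cancel (x - 4) from both sides: x + 5 = x - 4

Step 2 cancels (x - 4) from both sides. This is only valid if (x - 4) ≠ 0, i.e., x ≠ 4. When x = 4, both sides equal zero regardless of the other factors. The correct approach requires considering x = 4 as a separate case.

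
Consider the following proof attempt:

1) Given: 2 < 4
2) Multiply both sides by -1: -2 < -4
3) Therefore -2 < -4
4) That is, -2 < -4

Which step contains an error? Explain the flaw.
Step 2: Multiply both sides by -1: -2 < -4

Step 2 multiplies both sides by -1 but fails to reverse the inequality sign. When multiplying (or dividing) an inequality by a negative number, the direction must be reversed. Since 2 < 4, we should get -2 > -4, i.e., -2 > -4.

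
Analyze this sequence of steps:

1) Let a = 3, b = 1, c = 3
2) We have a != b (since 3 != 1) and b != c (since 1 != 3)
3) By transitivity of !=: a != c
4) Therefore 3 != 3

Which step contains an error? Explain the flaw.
Step 3: By transitivity of !=: a != c

Step 3 incorrectly applies transitivity to the '!=' relation. Transitivity states: if a R b and b R c, then a R c. However, '!=' is not transitive. Counterexample: 3 != 1 and 1 != 3, but 3 = 3 (both equal 3). Transitivity holds for relations like <, <=, =, but not for !=.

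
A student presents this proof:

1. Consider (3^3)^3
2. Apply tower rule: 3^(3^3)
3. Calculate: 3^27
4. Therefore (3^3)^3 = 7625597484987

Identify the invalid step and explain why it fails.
Step 2: Apply tower rule: 3^(3^3)

Step 2 incorrectly states that (a^b)^c = a^(b^c). The correct rule is (a^b)^c = a^(b×c). The actual value is (3^3)^3 = 3^9 = 19683, not 3^27 = 7625597484987.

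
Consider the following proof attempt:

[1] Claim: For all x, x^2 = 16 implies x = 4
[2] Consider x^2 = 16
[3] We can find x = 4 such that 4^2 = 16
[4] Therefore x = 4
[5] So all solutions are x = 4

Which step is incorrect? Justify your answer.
Step 4: Therefore x = 4

Step 4 incorrectly concludes that x = 4 is the only solution. The proof shows that x = 4 is A solution (existence), but does not show it is the ONLY solution (uniqueness). In fact, x = -4 is also a solution since (-4)^2 = 16. Finding one solution doesn't prove there are no others.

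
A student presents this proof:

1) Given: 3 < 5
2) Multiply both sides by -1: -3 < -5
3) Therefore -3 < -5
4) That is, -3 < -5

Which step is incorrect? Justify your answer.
Step 2: Multiply both sides by -1: -3 < -5

Step 2 multiplies both sides by -1 but fails to reverse the inequality sign. When multiplying (or dividing) an inequality by a negative number, the direction must be reversed. Since 3 < 5, we should get -3 > -5, i.e., -3 > -5.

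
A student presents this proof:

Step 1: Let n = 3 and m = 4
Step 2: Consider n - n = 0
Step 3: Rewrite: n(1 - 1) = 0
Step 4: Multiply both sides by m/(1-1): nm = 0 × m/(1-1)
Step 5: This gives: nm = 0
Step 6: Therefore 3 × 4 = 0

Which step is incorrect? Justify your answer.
Step 4: Multiply both sides by m/(1-1): nm = 0 × m/(1-1)

Step 4 multiplies both sides by m/(1-1). However, 1-1 = 0, so this is multiplication by m/0, which is undefined. We cannot multiply by an undefined expression.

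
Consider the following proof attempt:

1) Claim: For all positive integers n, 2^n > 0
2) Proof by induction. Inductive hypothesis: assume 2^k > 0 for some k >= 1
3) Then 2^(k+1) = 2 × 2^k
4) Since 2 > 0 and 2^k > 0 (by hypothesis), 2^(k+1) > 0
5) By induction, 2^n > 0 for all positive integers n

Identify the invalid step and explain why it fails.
Step 5: By induction, 2^n > 0 for all positive integers n

Step 5 concludes the proof by induction, but no base case was ever established. A valid induction proof requires: (1) a base case proving 2^1 > 0, and (2) an inductive step showing IF 2^k > 0 THEN 2^(k+1) > 0. Steps 2-4 correctly establish the inductive step, but without the base case the conclusion in step 5 does not follow.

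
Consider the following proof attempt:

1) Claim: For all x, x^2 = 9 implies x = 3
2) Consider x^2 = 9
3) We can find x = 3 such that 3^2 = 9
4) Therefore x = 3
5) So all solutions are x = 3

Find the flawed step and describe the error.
Step 4: Therefore x = 3

Step 4 incorrectly concludes that x = 3 is the only solution. The proof shows that x = 3 is A solution (existence), but does not show it is the ONLY solution (uniqueness). In fact, x = -3 is also a solution since (-3)^2 = 9. Finding one solution doesn't prove there are no others.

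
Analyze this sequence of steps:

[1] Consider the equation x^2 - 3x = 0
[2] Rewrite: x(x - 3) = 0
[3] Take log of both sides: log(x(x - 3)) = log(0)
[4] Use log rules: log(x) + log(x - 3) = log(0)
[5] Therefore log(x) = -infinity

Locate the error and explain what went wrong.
Step 3: Take log of both sides: log(x(x - 3)) = log(0)

Step 3 takes the logarithm of both sides, resulting in log(0) on the right side. The logarithm is only defined for positive numbers; log(0) is undefined (approaches negative infinity). This operation is invalid.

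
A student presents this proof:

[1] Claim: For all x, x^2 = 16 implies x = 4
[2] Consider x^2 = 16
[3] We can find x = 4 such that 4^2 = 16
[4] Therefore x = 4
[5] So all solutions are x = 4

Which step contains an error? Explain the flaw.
Step 4: Therefore x = 4

Step 4 incorrectly concludes that x = 4 is the only solution. The proof shows that x = 4 is A solution (existence), but does not show it is the ONLY solution (uniqueness). In fact, x = -4 is also a solution since (-4)^2 = 16. Finding one solution doesn't prove there are no others.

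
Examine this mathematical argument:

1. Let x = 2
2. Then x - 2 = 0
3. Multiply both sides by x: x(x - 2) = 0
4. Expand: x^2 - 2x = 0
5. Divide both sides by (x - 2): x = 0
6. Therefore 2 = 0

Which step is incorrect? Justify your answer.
Step 5: Divide both sides by (x - 2): x = 0

Step 5 divides both sides by (x - 2). However, since x = 2, we have (x - 2) = 0. Division by zero is undefined, making this step invalid.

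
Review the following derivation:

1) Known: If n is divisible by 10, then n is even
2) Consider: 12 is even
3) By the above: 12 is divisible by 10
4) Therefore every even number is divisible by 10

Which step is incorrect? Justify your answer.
Step 3: By the above: 12 is divisible by 10

Step 3 commits the fallacy of affirming the consequent. The known fact 'divisible by 10 → even' does NOT imply 'even → divisible by 10'. That would be the converse, which is false. For example, 12 is even but 12 ÷ 10 = 1.20, which is not an integer.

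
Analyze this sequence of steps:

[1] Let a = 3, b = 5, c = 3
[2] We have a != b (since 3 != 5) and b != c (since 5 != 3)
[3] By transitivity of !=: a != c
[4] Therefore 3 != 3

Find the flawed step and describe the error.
Step 3: By transitivity of !=: a != c

Step 3 incorrectly applies transitivity to the '!=' relation. Transitivity states: if a R b and b R c, then a R c. However, '!=' is not transitive. Counterexample: 3 != 5 and 5 != 3, but 3 = 3 (both equal 3). Transitivity holds for relations like <, <=, =, but not for !=.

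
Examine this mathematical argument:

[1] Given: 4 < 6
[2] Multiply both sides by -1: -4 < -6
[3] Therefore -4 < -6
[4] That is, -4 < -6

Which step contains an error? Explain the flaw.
Step 2: Multiply both sides by -1: -4 < -6

Step 2 multiplies both sides by -1 but fails to reverse the inequality sign. When multiplying (or dividing) an inequality by a negative number, the direction must be reversed. Since 4 < 6, we should get -4 > -6, i.e., -4 > -6.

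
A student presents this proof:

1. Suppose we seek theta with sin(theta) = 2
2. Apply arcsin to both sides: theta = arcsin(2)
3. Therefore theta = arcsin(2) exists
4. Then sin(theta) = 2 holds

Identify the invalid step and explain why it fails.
Step 2: Apply arcsin to both sides: theta = arcsin(2)

Step 2 applies arcsin to 2. However, arcsin(x) is only defined for x in [-1, 1] because sin(theta) can only produce values in that range. Since |2| > 1, arcsin(2) is undefined. There is no angle whose sine equals 2.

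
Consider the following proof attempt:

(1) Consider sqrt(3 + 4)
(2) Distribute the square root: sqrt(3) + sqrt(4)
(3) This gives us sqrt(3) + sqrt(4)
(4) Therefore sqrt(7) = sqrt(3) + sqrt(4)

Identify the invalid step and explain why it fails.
Step 2: Distribute the square root: sqrt(3) + sqrt(4)

Step 2 incorrectly 'distributes' the square root over addition. The square root function does not distribute: sqrt(a + b) ≠ sqrt(a) + sqrt(b). In fact, sqrt(3 + 4) = sqrt(7) ≈ 2.6458, while sqrt(3) + sqrt(4) ≈ 3.7321.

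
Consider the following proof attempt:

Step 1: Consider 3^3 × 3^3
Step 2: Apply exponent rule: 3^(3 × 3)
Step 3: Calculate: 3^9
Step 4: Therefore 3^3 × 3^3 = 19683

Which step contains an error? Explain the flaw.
Step 2: Apply exponent rule: 3^(3 × 3)

Step 2 incorrectly states that a^b × a^c = a^(b×c). The correct rule is a^b × a^c = a^(b+c). The actual value is 3^3 × 3^3 = 3^6 = 729, not 3^9 = 19683.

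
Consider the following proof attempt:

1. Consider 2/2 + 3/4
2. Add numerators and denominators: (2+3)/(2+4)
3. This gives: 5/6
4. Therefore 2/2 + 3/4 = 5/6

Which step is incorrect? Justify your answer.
Step 2: Add numerators and denominators: (2+3)/(2+4)

Step 2 incorrectly adds fractions by separately adding numerators and denominators. This is wrong. The correct method requires a common denominator: 2/2 + 3/4 = (2×4 + 3×2)/(2×4) = 14/8 = 7/4. The method used gives 5/6, which is different.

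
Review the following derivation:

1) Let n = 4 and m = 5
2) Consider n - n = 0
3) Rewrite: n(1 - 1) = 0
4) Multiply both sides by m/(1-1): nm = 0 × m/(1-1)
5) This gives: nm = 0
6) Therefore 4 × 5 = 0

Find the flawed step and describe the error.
Step 4: Multiply both sides by m/(1-1): nm = 0 × m/(1-1)

Step 4 multiplies both sides by m/(1-1). However, 1-1 = 0, so this is multiplication by m/0, which is undefined. We cannot multiply by an undefined expression.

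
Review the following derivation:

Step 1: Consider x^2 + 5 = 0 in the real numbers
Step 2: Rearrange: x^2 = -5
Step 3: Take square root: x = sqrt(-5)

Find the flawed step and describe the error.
Step 3: Take square root: x = sqrt(-5)

Step 3 takes the square root of -5, which is negative. In the real number system, the square root of a negative number is undefined. The equation x^2 + 5 = 0 has no real solutions. Square roots of negative numbers only exist in the complex numbers.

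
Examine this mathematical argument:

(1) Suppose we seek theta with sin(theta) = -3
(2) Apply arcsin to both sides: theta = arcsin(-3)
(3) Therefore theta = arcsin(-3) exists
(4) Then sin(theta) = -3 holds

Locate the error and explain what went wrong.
Step 2: Apply arcsin to both sides: theta = arcsin(-3)

Step 2 applies arcsin to -3. However, arcsin(x) is only defined for x in [-1, 1] because sin(theta) can only produce values in that range. Since |-3| > 1, arcsin(-3) is undefined. There is no angle whose sine equals -3.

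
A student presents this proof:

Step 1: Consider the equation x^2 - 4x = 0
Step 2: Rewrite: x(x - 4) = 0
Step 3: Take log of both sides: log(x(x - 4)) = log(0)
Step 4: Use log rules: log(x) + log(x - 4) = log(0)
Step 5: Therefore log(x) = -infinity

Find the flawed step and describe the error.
Step 3: Take log of both sides: log(x(x - 4)) = log(0)

Step 3 takes the logarithm of both sides, resulting in log(0) on the right side. The logarithm is only defined for positive numbers; log(0) is undefined (approaches negative infinity). This operation is invalid.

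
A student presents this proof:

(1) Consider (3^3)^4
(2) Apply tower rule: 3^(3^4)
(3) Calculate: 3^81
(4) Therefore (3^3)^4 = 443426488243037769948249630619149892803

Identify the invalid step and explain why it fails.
Step 2: Apply tower rule: 3^(3^4)

Step 2 incorrectly states that (a^b)^c = a^(b^c). The correct rule is (a^b)^c = a^(b×c). The actual value is (3^3)^4 = 3^12 = 531441, not 3^81 = 443426488243037769948249630619149892803.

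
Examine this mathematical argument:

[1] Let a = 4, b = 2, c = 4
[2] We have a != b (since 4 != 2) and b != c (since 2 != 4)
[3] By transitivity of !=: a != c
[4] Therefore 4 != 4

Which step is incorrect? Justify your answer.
Step 3: By transitivity of !=: a != c

Step 3 incorrectly applies transitivity to the '!=' relation. Transitivity states: if a R b and b R c, then a R c. However, '!=' is not transitive. Counterexample: 4 != 2 and 2 != 4, but 4 = 4 (both equal 4). Transitivity holds for relations like <, <=, =, but not for !=.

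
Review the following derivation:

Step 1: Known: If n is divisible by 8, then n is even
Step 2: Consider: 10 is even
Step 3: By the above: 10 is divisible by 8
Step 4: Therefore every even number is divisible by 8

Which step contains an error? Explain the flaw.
Step 3: By the above: 10 is divisible by 8

Step 3 commits the fallacy of affirming the consequent. The known fact 'divisible by 8 → even' does NOT imply 'even → divisible by 8'. That would be the converse, which is false. For example, 10 is even but 10 ÷ 8 = 1.25, which is not an integer.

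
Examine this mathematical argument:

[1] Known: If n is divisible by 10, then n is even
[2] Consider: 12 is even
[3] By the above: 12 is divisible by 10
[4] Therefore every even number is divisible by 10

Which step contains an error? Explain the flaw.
Step 3: By the above: 12 is divisible by 10

Step 3 commits the fallacy of affirming the consequent. The known fact 'divisible by 10 → even' does NOT imply 'even → divisible by 10'. That would be the converse, which is false. For example, 12 is even but 12 ÷ 10 = 1.20, which is not an integer.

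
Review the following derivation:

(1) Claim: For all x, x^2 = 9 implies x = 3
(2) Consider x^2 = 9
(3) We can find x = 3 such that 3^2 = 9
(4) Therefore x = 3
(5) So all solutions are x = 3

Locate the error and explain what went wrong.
Step 4: Therefore x = 3

Step 4 incorrectly concludes that x = 3 is the only solution. The proof shows that x = 3 is A solution (existence), but does not show it is the ONLY solution (uniqueness). In fact, x = -3 is also a solution since (-3)^2 = 9. Finding one solution doesn't prove there are no others.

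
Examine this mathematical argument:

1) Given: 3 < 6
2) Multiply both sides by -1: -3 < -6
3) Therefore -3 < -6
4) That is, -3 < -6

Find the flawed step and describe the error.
Step 2: Multiply both sides by -1: -3 < -6

Step 2 multiplies both sides by -1 but fails to reverse the inequality sign. When multiplying (or dividing) an inequality by a negative number, the direction must be reversed. Since 3 < 6, we should get -3 > -6, i.e., -3 > -6.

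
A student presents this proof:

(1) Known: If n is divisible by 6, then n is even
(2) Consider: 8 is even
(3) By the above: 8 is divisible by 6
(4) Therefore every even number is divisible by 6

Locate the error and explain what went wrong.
Step 3: By the above: 8 is divisible by 6

Step 3 commits the fallacy of affirming the consequent. The known fact 'divisible by 6 → even' does NOT imply 'even → divisible by 6'. That would be the converse, which is false. For example, 8 is even but 8 ÷ 6 = 1.33, which is not an integer.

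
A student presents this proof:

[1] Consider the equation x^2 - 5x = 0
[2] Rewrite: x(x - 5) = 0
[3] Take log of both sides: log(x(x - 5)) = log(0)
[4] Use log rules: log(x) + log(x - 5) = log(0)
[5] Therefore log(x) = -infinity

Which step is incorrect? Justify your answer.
Step 3: Take log of both sides: log(x(x - 5)) = log(0)

Step 3 takes the logarithm of both sides, resulting in log(0) on the right side. The logarithm is only defined for positive numbers; log(0) is undefined (approaches negative infinity). This operation is invalid.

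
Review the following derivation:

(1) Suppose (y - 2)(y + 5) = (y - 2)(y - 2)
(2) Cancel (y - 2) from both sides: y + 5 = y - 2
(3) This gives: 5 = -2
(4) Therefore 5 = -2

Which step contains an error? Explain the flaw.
Step 2: Cancel (y - 2) from both sides: y + 5 = y - 2

Step 2 cancels (y - 2) from both sides. This is only valid if (y - 2) ≠ 0, i.e., y ≠ 2. When y = 2, both sides equal zero regardless of the other factors. The correct approach requires considering y = 2 as a separate case.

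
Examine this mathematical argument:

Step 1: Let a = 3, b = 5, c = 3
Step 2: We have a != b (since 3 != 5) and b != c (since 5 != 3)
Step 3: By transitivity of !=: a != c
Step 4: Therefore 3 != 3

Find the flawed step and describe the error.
Step 3: By transitivity of !=: a != c

Step 3 incorrectly applies transitivity to the '!=' relation. Transitivity states: if a R b and b R c, then a R c. However, '!=' is not transitive. Counterexample: 3 != 5 and 5 != 3, but 3 = 3 (both equal 3). Transitivity holds for relations like <, <=, =, but not for !=.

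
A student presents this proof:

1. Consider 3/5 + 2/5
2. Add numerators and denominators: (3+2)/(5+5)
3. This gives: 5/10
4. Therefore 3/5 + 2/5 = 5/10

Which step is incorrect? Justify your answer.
Step 2: Add numerators and denominators: (3+2)/(5+5)

Step 2 incorrectly adds fractions by separately adding numerators and denominators. This is wrong. The correct method requires a common denominator: 3/5 + 2/5 = (3×5 + 2×5)/(5×5) = 25/25 = 1. The method used gives 5/10, which is different.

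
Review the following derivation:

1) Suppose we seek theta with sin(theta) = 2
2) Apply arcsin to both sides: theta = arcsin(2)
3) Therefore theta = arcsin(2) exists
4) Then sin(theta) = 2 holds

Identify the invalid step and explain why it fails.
Step 2: Apply arcsin to both sides: theta = arcsin(2)

Step 2 applies arcsin to 2. However, arcsin(x) is only defined for x in [-1, 1] because sin(theta) can only produce values in that range. Since |2| > 1, arcsin(2) is undefined. There is no angle whose sine equals 2.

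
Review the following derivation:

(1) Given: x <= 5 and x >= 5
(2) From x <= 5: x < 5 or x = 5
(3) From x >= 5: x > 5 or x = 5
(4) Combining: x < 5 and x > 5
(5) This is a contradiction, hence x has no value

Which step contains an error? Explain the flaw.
Step 4: Combining: x < 5 and x > 5

Step 4 incorrectly combines the conditions. From x <= 5 and x >= 5, the intersection is x = 5. The error treats the 'or' cases as 'and' requirements. The correct conclusion is that x = 5 is the unique solution, not that no solution exists.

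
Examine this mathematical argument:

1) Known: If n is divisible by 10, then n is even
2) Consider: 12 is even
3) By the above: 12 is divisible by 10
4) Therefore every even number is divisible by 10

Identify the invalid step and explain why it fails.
Step 3: By the above: 12 is divisible by 10

Step 3 commits the fallacy of affirming the consequent. The known fact 'divisible by 10 → even' does NOT imply 'even → divisible by 10'. That would be the converse, which is false. For example, 12 is even but 12 ÷ 10 = 1.20, which is not an integer.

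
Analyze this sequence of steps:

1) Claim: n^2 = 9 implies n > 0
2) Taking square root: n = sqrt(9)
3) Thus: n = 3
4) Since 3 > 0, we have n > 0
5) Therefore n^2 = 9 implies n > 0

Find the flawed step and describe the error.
Step 2: Taking square root: n = sqrt(9)

Step 2 takes the square root and assumes the positive root only. The equation n^2 = 9 actually has two solutions: n = 3 and n = -3. The proof silently assumes n > 0 without justification, then uses this assumption to conclude n > 0, which is circular. The counterexample n = -3 shows the claim is false.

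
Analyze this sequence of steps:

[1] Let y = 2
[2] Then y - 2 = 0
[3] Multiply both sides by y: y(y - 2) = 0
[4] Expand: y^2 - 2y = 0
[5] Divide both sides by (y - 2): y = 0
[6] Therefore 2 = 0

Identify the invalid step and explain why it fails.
Step 5: Divide both sides by (y - 2): y = 0

Step 5 divides both sides by (y - 2). However, since y = 2, we have (y - 2) = 0. Division by zero is undefined, making this step invalid.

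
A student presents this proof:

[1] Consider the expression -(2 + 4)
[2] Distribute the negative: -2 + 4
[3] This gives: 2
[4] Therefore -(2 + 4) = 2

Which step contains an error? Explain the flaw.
Step 2: Distribute the negative: -2 + 4

Step 2 incorrectly distributes the negative sign. The correct distribution is -(2 + 4) = -2 - 4 = -6. The negative must be applied to both terms, not just the first. The error treats -(2 + 4) as -2 + 4, which equals 2 instead of -6.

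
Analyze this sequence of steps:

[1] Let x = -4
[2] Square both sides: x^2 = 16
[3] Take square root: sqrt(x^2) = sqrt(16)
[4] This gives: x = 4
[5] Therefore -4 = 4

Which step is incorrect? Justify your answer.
Step 4: This gives: x = 4

Step 4 incorrectly states that sqrt(x^2) = x. The correct identity is sqrt(x^2) = |x|. Since x = -4 < 0, we have sqrt(x^2) = |-4| = 4, not x = -4.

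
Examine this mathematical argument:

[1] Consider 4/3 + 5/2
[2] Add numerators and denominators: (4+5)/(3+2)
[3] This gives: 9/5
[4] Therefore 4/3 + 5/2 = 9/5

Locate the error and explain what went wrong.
Step 2: Add numerators and denominators: (4+5)/(3+2)

Step 2 incorrectly adds fractions by separately adding numerators and denominators. This is wrong. The correct method requires a common denominator: 4/3 + 5/2 = (4×2 + 5×3)/(3×2) = 23/6 = 23/6. The method used gives 9/5, which is different.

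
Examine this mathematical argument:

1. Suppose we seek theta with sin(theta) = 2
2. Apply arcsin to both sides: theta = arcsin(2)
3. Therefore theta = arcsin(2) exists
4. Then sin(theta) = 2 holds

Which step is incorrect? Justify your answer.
Step 2: Apply arcsin to both sides: theta = arcsin(2)

Step 2 applies arcsin to 2. However, arcsin(x) is only defined for x in [-1, 1] because sin(theta) can only produce values in that range. Since |2| > 1, arcsin(2) is undefined. There is no angle whose sine equals 2.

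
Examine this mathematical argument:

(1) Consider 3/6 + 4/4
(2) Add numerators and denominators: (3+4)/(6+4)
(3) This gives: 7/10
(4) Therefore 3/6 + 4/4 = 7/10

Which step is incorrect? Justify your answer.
Step 2: Add numerators and denominators: (3+4)/(6+4)

Step 2 incorrectly adds fractions by separately adding numerators and denominators. This is wrong. The correct method requires a common denominator: 3/6 + 4/4 = (3×4 + 4×6)/(6×4) = 36/24 = 3/2. The method used gives 7/10, which is different.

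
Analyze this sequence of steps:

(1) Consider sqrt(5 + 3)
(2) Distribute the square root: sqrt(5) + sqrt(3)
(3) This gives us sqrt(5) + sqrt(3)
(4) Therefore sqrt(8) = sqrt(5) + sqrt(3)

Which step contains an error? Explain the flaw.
Step 2: Distribute the square root: sqrt(5) + sqrt(3)

Step 2 incorrectly 'distributes' the square root over addition. The square root function does not distribute: sqrt(a + b) ≠ sqrt(a) + sqrt(b). In fact, sqrt(5 + 3) = sqrt(8) ≈ 2.8284, while sqrt(5) + sqrt(3) ≈ 3.9681.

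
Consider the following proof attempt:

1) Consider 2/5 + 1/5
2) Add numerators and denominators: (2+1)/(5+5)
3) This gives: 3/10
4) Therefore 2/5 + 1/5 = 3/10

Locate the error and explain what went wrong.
Step 2: Add numerators and denominators: (2+1)/(5+5)

Step 2 incorrectly adds fractions by separately adding numerators and denominators. This is wrong. The correct method requires a common denominator: 2/5 + 1/5 = (2×5 + 1×5)/(5×5) = 15/25 = 3/5. The method used gives 3/10, which is different.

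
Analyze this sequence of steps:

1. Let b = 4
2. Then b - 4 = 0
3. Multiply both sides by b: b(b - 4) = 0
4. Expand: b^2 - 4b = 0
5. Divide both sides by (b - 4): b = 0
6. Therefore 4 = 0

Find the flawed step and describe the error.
Step 5: Divide both sides by (b - 4): b = 0

Step 5 divides both sides by (b - 4). However, since b = 4, we have (b - 4) = 0. Division by zero is undefined, making this step invalid.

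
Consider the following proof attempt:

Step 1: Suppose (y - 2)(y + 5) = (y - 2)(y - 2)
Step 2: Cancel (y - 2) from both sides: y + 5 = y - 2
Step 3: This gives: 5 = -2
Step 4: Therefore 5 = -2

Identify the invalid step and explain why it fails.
Step 2: Cancel (y - 2) from both sides: y + 5 = y - 2

Step 2 cancels (y - 2) from both sides. This is only valid if (y - 2) ≠ 0, i.e., y ≠ 2. When y = 2, both sides equal zero regardless of the other factors. The correct approach requires considering y = 2 as a separate case.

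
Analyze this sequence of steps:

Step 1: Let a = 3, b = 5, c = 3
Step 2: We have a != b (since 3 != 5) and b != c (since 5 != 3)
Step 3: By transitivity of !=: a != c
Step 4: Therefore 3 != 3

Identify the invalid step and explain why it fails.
Step 3: By transitivity of !=: a != c

Step 3 incorrectly applies transitivity to the '!=' relation. Transitivity states: if a R b and b R c, then a R c. However, '!=' is not transitive. Counterexample: 3 != 5 and 5 != 3, but 3 = 3 (both equal 3). Transitivity holds for relations like <, <=, =, but not for !=.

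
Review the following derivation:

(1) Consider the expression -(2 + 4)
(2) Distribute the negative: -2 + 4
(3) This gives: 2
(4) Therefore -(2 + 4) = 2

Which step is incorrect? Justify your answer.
Step 2: Distribute the negative: -2 + 4

Step 2 incorrectly distributes the negative sign. The correct distribution is -(2 + 4) = -2 - 4 = -6. The negative must be applied to both terms, not just the first. The error treats -(2 + 4) as -2 + 4, which equals 2 instead of -6.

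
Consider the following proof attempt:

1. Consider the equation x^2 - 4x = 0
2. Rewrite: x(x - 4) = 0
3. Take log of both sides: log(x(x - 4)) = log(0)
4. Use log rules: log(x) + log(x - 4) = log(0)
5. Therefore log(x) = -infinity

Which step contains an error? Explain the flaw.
Step 3: Take log of both sides: log(x(x - 4)) = log(0)

Step 3 takes the logarithm of both sides, resulting in log(0) on the right side. The logarithm is only defined for positive numbers; log(0) is undefined (approaches negative infinity). This operation is invalid.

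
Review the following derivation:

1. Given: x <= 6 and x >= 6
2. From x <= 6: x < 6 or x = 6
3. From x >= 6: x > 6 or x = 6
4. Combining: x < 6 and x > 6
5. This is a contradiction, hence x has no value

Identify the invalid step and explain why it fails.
Step 4: Combining: x < 6 and x > 6

Step 4 incorrectly combines the conditions. From x <= 6 and x >= 6, the intersection is x = 6. The error treats the 'or' cases as 'and' requirements. The correct conclusion is that x = 6 is the unique solution, not that no solution exists.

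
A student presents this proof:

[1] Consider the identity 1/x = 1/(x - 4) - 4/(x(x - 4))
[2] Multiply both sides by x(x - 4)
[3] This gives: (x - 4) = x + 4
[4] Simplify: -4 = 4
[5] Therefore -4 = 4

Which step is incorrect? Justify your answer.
Step 3: This gives: (x - 4) = x + 4

Step 3 makes a sign error when clearing denominators. Multiplying -4/(x(x - 4)) by x(x - 4) gives -4, not +4. The correct result is (x - 4) = x - 4, which is trivially true, not (x - 4) = x + 4. (Step 1 is a valid identity: 1/(x - 4) - 4/(x(x - 4)) = (x - 4)/(x(x - 4)) = 1/x.)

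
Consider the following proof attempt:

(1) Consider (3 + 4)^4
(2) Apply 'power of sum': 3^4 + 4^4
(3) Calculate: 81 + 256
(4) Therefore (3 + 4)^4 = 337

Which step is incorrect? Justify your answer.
Step 2: Apply 'power of sum': 3^4 + 4^4

Step 2 incorrectly applies a non-existent rule '(a+b)^n = a^n + b^n'. This is false in general. The correct expansion uses the binomial theorem. The actual value is (3 + 4)^4 = 7^4 = 2401, not 337.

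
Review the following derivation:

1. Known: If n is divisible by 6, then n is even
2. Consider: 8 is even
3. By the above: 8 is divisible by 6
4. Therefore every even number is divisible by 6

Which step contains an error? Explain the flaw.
Step 3: By the above: 8 is divisible by 6

Step 3 commits the fallacy of affirming the consequent. The known fact 'divisible by 6 → even' does NOT imply 'even → divisible by 6'. That would be the converse, which is false. For example, 8 is even but 8 ÷ 6 = 1.33, which is not an integer.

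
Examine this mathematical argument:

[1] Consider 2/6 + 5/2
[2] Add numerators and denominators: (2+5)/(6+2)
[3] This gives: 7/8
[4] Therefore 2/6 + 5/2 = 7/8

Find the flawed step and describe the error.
Step 2: Add numerators and denominators: (2+5)/(6+2)

Step 2 incorrectly adds fractions by separately adding numerators and denominators. This is wrong. The correct method requires a common denominator: 2/6 + 5/2 = (2×2 + 5×6)/(6×2) = 34/12 = 17/6. The method used gives 7/8, which is different.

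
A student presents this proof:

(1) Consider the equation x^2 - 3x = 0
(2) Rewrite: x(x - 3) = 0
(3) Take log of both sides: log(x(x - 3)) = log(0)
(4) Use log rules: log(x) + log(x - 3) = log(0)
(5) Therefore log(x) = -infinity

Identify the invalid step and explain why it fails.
Step 3: Take log of both sides: log(x(x - 3)) = log(0)

Step 3 takes the logarithm of both sides, resulting in log(0) on the right side. The logarithm is only defined for positive numbers; log(0) is undefined (approaches negative infinity). This operation is invalid.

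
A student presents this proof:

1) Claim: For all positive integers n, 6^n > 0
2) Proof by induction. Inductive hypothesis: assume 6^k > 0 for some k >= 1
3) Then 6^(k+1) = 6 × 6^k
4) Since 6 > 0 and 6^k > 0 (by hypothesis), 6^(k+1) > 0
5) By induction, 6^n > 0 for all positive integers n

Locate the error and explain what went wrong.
Step 5: By induction, 6^n > 0 for all positive integers n

Step 5 concludes the proof by induction, but no base case was ever established. A valid induction proof requires: (1) a base case proving 6^1 > 0, and (2) an inductive step showing IF 6^k > 0 THEN 6^(k+1) > 0. Steps 2-4 correctly establish the inductive step, but without the base case the conclusion in step 5 does not follow.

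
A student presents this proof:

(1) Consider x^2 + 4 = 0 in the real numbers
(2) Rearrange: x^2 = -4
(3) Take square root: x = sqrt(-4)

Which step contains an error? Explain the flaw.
Step 3: Take square root: x = sqrt(-4)

Step 3 takes the square root of -4, which is negative. In the real number system, the square root of a negative number is undefined. The equation x^2 + 4 = 0 has no real solutions. Square roots of negative numbers only exist in the complex numbers.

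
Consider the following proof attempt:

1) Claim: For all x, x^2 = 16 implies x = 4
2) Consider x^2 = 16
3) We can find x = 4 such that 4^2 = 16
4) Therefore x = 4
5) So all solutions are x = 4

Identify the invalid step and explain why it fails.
Step 4: Therefore x = 4

Step 4 incorrectly concludes that x = 4 is the only solution. The proof shows that x = 4 is A solution (existence), but does not show it is the ONLY solution (uniqueness). In fact, x = -4 is also a solution since (-4)^2 = 16. Finding one solution doesn't prove there are no others.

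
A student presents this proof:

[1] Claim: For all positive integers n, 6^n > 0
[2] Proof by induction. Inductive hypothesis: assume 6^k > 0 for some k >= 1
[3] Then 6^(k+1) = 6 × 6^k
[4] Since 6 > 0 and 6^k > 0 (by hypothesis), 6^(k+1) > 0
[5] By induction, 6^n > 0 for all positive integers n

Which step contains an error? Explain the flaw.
Step 5: By induction, 6^n > 0 for all positive integers n

Step 5 concludes the proof by induction, but no base case was ever established. A valid induction proof requires: (1) a base case proving 6^1 > 0, and (2) an inductive step showing IF 6^k > 0 THEN 6^(k+1) > 0. Steps 2-4 correctly establish the inductive step, but without the base case the conclusion in step 5 does not follow.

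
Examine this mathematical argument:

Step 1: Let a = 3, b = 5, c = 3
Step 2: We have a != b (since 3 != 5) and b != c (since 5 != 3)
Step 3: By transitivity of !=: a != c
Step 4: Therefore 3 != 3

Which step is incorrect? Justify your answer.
Step 3: By transitivity of !=: a != c

Step 3 incorrectly applies transitivity to the '!=' relation. Transitivity states: if a R b and b R c, then a R c. However, '!=' is not transitive. Counterexample: 3 != 5 and 5 != 3, but 3 = 3 (both equal 3). Transitivity holds for relations like <, <=, =, but not for !=.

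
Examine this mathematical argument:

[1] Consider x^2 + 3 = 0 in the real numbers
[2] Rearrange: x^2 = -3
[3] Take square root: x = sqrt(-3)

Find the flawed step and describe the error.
Step 3: Take square root: x = sqrt(-3)

Step 3 takes the square root of -3, which is negative. In the real number system, the square root of a negative number is undefined. The equation x^2 + 3 = 0 has no real solutions. Square roots of negative numbers only exist in the complex numbers.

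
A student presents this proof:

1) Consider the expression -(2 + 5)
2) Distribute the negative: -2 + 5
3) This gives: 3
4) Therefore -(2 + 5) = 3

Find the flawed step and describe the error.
Step 2: Distribute the negative: -2 + 5

Step 2 incorrectly distributes the negative sign. The correct distribution is -(2 + 5) = -2 - 5 = -7. The negative must be applied to both terms, not just the first. The error treats -(2 + 5) as -2 + 5, which equals 3 instead of -7.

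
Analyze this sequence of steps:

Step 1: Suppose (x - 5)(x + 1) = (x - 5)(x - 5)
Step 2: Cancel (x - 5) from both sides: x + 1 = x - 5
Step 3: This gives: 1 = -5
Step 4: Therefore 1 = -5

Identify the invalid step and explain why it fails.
Step 2: Cancel (x - 5) from both sides: x + 1 = x - 5

Step 2 cancels (x - 5) from both sides. This is only valid if (x - 5) ≠ 0, i.e., x ≠ 5. When x = 5, both sides equal zero regardless of the other factors. The correct approach requires considering x = 5 as a separate case.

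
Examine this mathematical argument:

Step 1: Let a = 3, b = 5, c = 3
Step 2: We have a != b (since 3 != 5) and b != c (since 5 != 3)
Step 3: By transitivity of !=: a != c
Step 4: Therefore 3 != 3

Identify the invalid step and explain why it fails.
Step 3: By transitivity of !=: a != c

Step 3 incorrectly applies transitivity to the '!=' relation. Transitivity states: if a R b and b R c, then a R c. However, '!=' is not transitive. Counterexample: 3 != 5 and 5 != 3, but 3 = 3 (both equal 3). Transitivity holds for relations like <, <=, =, but not for !=.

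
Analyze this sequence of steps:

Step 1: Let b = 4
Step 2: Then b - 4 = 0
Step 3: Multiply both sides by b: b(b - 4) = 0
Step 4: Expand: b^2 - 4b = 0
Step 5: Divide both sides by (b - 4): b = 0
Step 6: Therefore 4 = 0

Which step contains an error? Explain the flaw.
Step 5: Divide both sides by (b - 4): b = 0

Step 5 divides both sides by (b - 4). However, since b = 4, we have (b - 4) = 0. Division by zero is undefined, making this step invalid.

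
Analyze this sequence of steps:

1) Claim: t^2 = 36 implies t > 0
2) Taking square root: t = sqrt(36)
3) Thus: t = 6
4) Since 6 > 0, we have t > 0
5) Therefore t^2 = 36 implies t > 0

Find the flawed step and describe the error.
Step 2: Taking square root: t = sqrt(36)

Step 2 takes the square root and assumes the positive root only. The equation t^2 = 36 actually has two solutions: t = 6 and t = -6. The proof silently assumes t > 0 without justification, then uses this assumption to conclude t > 0, which is circular. The counterexample t = -6 shows the claim is false.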